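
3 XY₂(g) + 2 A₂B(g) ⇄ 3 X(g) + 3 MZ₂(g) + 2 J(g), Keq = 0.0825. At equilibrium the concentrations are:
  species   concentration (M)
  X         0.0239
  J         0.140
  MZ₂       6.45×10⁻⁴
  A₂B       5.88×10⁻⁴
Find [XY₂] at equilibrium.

At equilibrium, Keq = [X]³·[MZ₂]³·[J]² / ([XY₂]³·[A₂B]²) = 0.0825.
(0.0239)³·(6.45×10⁻⁴)³·(0.140)² / (([XY₂])³·(5.88×10⁻⁴)²) = 0.0825
[XY₂]³ = 2.52×10⁻⁹ ⇒ [XY₂] = 0.00136 M

[XY₂] = 0.00136 M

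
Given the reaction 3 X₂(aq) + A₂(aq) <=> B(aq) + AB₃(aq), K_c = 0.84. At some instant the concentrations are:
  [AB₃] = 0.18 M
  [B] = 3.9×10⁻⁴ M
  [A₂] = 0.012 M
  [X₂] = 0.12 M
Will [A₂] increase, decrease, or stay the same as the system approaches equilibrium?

increase

Q_c = [B]·[AB₃] / ([X₂]³·[A₂]) = (3.9×10⁻⁴)·(0.18) / ((0.12)³·(0.012)) = 3.4
Q_c = 3.4 > K_c = 0.84: net reverse reaction.
A₂ is a reactant, so it increases.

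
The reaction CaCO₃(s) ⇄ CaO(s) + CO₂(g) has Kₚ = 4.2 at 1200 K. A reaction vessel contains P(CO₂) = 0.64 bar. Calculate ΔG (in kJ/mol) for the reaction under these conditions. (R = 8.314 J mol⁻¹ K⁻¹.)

ΔG = -18.8 kJ/mol

(CaCO₃, CaO are pure solids — omitted from Qₚ.)
Qₚ = P(CO₂) = 0.640
ΔG = RT ln(Qₚ/Kₚ) = (8.314 J mol⁻¹ K⁻¹)(1200 K) × ln(0.640/4.2)
   = (9.977 kJ/mol)(-1.881) = -18.8 kJ/mol
ΔG < 0, so the forward reaction is spontaneous (proceeds forward).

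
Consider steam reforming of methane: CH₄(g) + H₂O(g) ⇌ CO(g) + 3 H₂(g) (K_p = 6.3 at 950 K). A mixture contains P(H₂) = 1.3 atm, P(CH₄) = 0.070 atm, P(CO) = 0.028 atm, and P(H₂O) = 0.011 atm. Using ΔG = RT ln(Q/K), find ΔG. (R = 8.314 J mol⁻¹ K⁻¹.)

Q_p = P(CO)·P(H₂)³ / (P(CH₄)·P(H₂O)) = (0.028)·(1.3)³ / ((0.070)·(0.011)) = 79.9
ΔG = RT ln(Q_p/K_p) = (8.314 J mol⁻¹ K⁻¹)(950 K) × ln(79.9/6.3)
   = (7.898 kJ/mol)(2.540) = 20.1 kJ/mol
ΔG > 0, so the forward reaction is non-spontaneous (proceeds in reverse).

ΔG = 20.1 kJ/mol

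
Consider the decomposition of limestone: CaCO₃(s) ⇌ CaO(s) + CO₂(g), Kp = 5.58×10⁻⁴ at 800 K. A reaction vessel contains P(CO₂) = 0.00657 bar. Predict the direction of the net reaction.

in the reverse direction

(CaCO₃, CaO are pure solids — omitted from Qp.)
Qp = P(CO₂) = 0.00657
Qp = 0.00657 > Kp = 5.58×10⁻⁴, so the reverse reaction proceeds.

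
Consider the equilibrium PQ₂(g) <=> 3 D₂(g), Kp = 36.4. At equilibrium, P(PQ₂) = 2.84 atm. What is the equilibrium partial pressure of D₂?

P(D₂) = 4.69 atm

At equilibrium, Kp = P(D₂)³ / P(PQ₂) = 36.4.
(P(D₂))³ / (2.84) = 36.4
P(D₂)³ = 103 ⇒ P(D₂) = 4.69 atm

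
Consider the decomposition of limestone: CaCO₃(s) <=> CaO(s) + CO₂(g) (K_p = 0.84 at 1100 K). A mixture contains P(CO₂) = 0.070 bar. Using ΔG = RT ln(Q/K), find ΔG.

(CaCO₃, CaO are pure solids — omitted from Q_p.)
Q_p = P(CO₂) = 0.0700
ΔG = RT ln(Q_p/K_p) = (8.314 J mol⁻¹ K⁻¹)(1100 K) × ln(0.0700/0.84)
   = (9.145 kJ/mol)(-2.485) = -22.7 kJ/mol
ΔG < 0, so the forward reaction is spontaneous (proceeds forward).

ΔG = -22.7 kJ/mol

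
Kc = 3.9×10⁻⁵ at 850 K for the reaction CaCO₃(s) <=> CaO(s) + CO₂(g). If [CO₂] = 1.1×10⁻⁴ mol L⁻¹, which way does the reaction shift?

(CaCO₃, CaO are pure solids — omitted from Qc.)
Qc = [CO₂] = 1.1×10⁻⁴
Qc = 1.1×10⁻⁴ > Kc = 3.9×10⁻⁵, so the reverse reaction proceeds.

reverse (toward reactants)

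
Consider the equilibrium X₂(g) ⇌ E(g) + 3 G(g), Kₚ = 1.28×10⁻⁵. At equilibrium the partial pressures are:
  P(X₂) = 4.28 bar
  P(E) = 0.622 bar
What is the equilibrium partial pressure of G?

At equilibrium, Kₚ = P(E)·P(G)³ / P(X₂) = 1.28×10⁻⁵.
(0.622)·(P(G))³ / (4.28) = 1.28×10⁻⁵
P(G)³ = 8.81×10⁻⁵ ⇒ P(G) = 0.0445 bar

P(G) = 0.0445 bar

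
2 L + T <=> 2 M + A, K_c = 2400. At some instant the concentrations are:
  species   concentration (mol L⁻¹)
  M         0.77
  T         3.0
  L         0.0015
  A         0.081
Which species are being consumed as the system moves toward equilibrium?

M, A (products)

Q_c = [M]²·[A] / ([L]²·[T]) = (0.77)²·(0.081) / ((0.0015)²·(3.0)) = 7100
Q_c = 7100 > K_c = 2400: net reverse reaction.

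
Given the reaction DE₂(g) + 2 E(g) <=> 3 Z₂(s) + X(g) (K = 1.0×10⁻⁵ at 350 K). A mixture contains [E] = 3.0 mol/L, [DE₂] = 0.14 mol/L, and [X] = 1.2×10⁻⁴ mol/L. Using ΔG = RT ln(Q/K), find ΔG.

ΔG = 6.56 kJ/mol

(Z₂ is a pure solid — omitted from Q.)
Q = [X] / ([DE₂]·[E]²) = (1.2×10⁻⁴) / ((0.14)·(3.0)²) = 9.52×10⁻⁵
ΔG = RT ln(Q/K) = (8.314 J mol⁻¹ K⁻¹)(350 K) × ln(9.52×10⁻⁵/1.0×10⁻⁵)
   = (2.910 kJ/mol)(2.253) = 6.56 kJ/mol
ΔG > 0, so the forward reaction is non-spontaneous (proceeds in reverse).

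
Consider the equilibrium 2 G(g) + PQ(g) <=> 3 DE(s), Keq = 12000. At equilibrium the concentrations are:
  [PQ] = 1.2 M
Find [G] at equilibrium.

[G] = 0.0083 M

(DE is a pure solid — omitted from Keq.)
At equilibrium, Keq = 1 / ([G]²·[PQ]) = 12000.
1 / (([G])²·(1.2)) = 12000
[G]² = 6.94×10⁻⁵ ⇒ [G] = 0.0083 M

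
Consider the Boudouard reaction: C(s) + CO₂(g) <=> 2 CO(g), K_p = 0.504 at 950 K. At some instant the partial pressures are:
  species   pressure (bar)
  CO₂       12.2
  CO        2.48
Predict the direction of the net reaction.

no net change (already at equilibrium)

(C is a pure solid — omitted from Q_p.)
Q_p = P(CO)² / P(CO₂) = (2.48)² / (12.2) = 0.504
Q_p = 0.504 = K_p, so the system is already at equilibrium.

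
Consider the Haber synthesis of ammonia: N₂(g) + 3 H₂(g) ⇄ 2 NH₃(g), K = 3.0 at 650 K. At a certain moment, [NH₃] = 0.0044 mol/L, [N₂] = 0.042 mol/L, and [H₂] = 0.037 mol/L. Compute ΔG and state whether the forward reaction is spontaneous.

Q = [NH₃]² / ([N₂]·[H₂]³) = (0.0044)² / ((0.042)·(0.037)³) = 9.10
ΔG = RT ln(Q/K) = (8.314 J mol⁻¹ K⁻¹)(650 K) × ln(9.10/3.0)
   = (5.404 kJ/mol)(1.110) = 6.00 kJ/mol
ΔG > 0, so the forward reaction is non-spontaneous (proceeds in reverse).

ΔG = 6.00 kJ/mol; the forward reaction is non-spontaneous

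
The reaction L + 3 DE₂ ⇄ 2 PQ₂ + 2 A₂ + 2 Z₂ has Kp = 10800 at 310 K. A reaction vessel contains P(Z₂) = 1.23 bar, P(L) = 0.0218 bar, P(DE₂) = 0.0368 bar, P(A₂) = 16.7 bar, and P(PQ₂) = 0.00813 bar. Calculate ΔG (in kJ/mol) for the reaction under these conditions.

Qp = P(PQ₂)²·P(A₂)²·P(Z₂)² / (P(L)·P(DE₂)³) = (0.00813)²·(16.7)²·(1.23)² / ((0.0218)·(0.0368)³) = 25700
ΔG = RT ln(Qp/Kp) = (8.314 J mol⁻¹ K⁻¹)(310 K) × ln(25700/10800)
   = (2.577 kJ/mol)(0.8669) = 2.23 kJ/mol
ΔG > 0, so the forward reaction is non-spontaneous (proceeds in reverse).

ΔG = 2.23 kJ/mol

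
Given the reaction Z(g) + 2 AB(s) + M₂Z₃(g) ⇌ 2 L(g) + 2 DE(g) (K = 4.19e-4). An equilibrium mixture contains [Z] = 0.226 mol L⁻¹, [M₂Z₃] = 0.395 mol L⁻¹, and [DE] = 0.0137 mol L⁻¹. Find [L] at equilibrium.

(AB is a pure solid — omitted from K.)
At equilibrium, K = [L]²·[DE]² / ([Z]·[M₂Z₃]) = 4.19e-4.
([L])²·(0.0137)² / ((0.226)·(0.395)) = 4.19e-4
[L]² = 0.199 ⇒ [L] = 0.446 mol L⁻¹

[L] = 0.446 mol L⁻¹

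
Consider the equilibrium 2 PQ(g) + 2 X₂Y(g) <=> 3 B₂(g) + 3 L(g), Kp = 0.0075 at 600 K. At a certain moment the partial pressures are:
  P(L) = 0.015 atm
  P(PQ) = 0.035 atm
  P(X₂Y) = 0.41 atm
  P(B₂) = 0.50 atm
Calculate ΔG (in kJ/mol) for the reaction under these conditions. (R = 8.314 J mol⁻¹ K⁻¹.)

Qp = P(B₂)³·P(L)³ / (P(PQ)²·P(X₂Y)²) = (0.50)³·(0.015)³ / ((0.035)²·(0.41)²) = 0.00205
ΔG = RT ln(Qp/Kp) = (8.314 J mol⁻¹ K⁻¹)(600 K) × ln(0.00205/0.0075)
   = (4.988 kJ/mol)(-1.297) = -6.47 kJ/mol
ΔG < 0, so the forward reaction is spontaneous (proceeds forward).

ΔG = -6.47 kJ/mol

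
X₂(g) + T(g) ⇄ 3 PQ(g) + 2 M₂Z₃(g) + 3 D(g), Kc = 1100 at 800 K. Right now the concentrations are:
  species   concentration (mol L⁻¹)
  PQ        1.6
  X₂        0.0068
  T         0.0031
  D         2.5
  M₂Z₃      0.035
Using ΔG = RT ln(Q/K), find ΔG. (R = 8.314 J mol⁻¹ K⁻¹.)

ΔG = 8.10 kJ/mol

Qc = [PQ]³·[M₂Z₃]²·[D]³ / ([X₂]·[T]) = (1.6)³·(0.035)²·(2.5)³ / ((0.0068)·(0.0031)) = 3720
ΔG = RT ln(Qc/Kc) = (8.314 J mol⁻¹ K⁻¹)(800 K) × ln(3720/1100)
   = (6.651 kJ/mol)(1.218) = 8.10 kJ/mol
ΔG > 0, so the forward reaction is non-spontaneous (proceeds in reverse).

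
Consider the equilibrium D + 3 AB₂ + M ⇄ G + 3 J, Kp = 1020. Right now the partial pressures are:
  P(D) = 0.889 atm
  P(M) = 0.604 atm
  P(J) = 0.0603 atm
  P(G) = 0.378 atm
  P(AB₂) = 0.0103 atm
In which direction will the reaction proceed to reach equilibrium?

forward (toward products)

Qp = P(G)·P(J)³ / (P(D)·P(AB₂)³·P(M)) = (0.378)·(0.0603)³ / ((0.889)·(0.0103)³·(0.604)) = 141
Qp = 141 < Kp = 1020, so the forward reaction proceeds.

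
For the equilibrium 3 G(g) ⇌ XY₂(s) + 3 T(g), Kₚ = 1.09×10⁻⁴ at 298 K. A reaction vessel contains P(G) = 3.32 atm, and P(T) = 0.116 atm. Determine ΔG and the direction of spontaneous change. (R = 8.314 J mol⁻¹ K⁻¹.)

(XY₂ is a pure solid — omitted from Qₚ.)
Qₚ = P(T)³ / P(G)³ = (0.116)³ / (3.32)³ = 4.27×10⁻⁵
ΔG = RT ln(Qₚ/Kₚ) = (8.314 J mol⁻¹ K⁻¹)(298 K) × ln(4.27×10⁻⁵/1.09×10⁻⁴)
   = (2.478 kJ/mol)(-0.9371) = -2.32 kJ/mol
ΔG < 0, so the forward reaction is spontaneous (proceeds forward).

ΔG = -2.32 kJ/mol; the forward reaction is spontaneous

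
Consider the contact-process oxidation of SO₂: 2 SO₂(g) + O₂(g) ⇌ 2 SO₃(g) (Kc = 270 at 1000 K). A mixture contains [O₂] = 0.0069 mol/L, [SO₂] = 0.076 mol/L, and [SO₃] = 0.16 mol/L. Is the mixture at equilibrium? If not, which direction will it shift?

Qc = [SO₃]² / ([SO₂]²·[O₂]) = (0.16)² / ((0.076)²·(0.0069)) = 640
Qc = 640 > Kc = 270: net reverse reaction.

no; Q > K, reaction proceeds in reverse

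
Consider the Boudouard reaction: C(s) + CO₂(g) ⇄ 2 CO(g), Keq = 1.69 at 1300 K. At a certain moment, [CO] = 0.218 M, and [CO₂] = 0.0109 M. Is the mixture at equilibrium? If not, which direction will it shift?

(C is a pure solid — omitted from Q.)
Q = [CO]² / [CO₂] = (0.218)² / (0.0109) = 4.36
Q = 4.36 > Keq = 1.69: net reverse reaction.

no; Q > K, reaction proceeds in reverse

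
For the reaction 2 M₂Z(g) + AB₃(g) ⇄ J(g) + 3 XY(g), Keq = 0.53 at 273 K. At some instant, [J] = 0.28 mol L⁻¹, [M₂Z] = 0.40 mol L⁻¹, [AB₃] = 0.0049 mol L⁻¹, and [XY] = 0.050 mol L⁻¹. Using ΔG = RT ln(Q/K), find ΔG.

Q = [J]·[XY]³ / ([M₂Z]²·[AB₃]) = (0.28)·(0.050)³ / ((0.40)²·(0.0049)) = 0.0446
ΔG = RT ln(Q/Keq) = (8.314 J mol⁻¹ K⁻¹)(273 K) × ln(0.0446/0.53)
   = (2.270 kJ/mol)(-2.475) = -5.62 kJ/mol
ΔG < 0, so the forward reaction is spontaneous (proceeds forward).

ΔG = -5.62 kJ/mol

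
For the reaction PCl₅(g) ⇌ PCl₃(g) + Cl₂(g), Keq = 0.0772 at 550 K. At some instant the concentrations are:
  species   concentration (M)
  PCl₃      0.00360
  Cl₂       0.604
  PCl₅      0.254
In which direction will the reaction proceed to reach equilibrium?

to the right

Q = [PCl₃]·[Cl₂] / [PCl₅] = (0.00360)·(0.604) / (0.254) = 0.00856
Q = 0.00856 < Keq = 0.0772, so the forward reaction proceeds.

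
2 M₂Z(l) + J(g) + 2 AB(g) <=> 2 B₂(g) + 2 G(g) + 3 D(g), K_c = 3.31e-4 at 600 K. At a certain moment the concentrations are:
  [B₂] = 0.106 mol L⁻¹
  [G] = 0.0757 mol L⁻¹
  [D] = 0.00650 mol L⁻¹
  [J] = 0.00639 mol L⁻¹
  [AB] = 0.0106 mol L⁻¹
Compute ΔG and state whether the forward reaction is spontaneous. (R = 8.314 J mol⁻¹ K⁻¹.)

(M₂Z is a pure liquid — omitted from Q_c.)
Q_c = [B₂]²·[G]²·[D]³ / ([J]·[AB]²) = (0.106)²·(0.0757)²·(0.00650)³ / ((0.00639)·(0.0106)²) = 2.46e-5
ΔG = RT ln(Q_c/K_c) = (8.314 J mol⁻¹ K⁻¹)(600 K) × ln(2.46e-5/3.31e-4)
   = (4.988 kJ/mol)(-2.599) = -13.0 kJ/mol
ΔG < 0, so the forward reaction is spontaneous (proceeds forward).

ΔG = -13.0 kJ/mol; the forward reaction is spontaneous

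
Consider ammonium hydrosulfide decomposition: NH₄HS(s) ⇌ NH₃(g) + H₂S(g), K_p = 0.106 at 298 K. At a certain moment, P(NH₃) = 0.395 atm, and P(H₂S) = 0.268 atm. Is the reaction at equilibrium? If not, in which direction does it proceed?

(NH₄HS is a pure solid — omitted from Q_p.)
Q_p = P(NH₃)·P(H₂S) = (0.395)·(0.268) = 0.106
Q_p = 0.106 = K_p, so the system is already at equilibrium.

no net change (already at equilibrium)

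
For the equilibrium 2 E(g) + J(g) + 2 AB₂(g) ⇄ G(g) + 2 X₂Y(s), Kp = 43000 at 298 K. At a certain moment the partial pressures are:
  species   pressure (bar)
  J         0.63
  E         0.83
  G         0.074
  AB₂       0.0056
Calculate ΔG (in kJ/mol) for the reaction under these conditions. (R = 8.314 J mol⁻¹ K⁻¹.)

ΔG = -5.12 kJ/mol

(X₂Y is a pure solid — omitted from Qp.)
Qp = P(G) / (P(E)²·P(J)·P(AB₂)²) = (0.074) / ((0.83)²·(0.63)·(0.0056)²) = 5440
ΔG = RT ln(Qp/Kp) = (8.314 J mol⁻¹ K⁻¹)(298 K) × ln(5440/43000)
   = (2.478 kJ/mol)(-2.067) = -5.12 kJ/mol
ΔG < 0, so the forward reaction is spontaneous (proceeds forward).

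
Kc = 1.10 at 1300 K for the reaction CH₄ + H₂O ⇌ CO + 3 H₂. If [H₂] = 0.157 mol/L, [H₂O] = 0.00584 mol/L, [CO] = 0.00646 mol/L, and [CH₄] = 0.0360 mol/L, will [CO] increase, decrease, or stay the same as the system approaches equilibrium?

increase

Qc = [CO]·[H₂]³ / ([CH₄]·[H₂O]) = (0.00646)·(0.157)³ / ((0.0360)·(0.00584)) = 0.119
Qc = 0.119 < Kc = 1.10: net forward reaction.
CO is a product, so it increases.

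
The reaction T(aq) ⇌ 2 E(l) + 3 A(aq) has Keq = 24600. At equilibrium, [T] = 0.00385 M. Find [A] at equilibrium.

(E is a pure liquid — omitted from Keq.)
At equilibrium, Keq = [A]³ / [T] = 24600.
([A])³ / (0.00385) = 24600
[A]³ = 94.7 ⇒ [A] = 4.56 M

[A] = 4.56 M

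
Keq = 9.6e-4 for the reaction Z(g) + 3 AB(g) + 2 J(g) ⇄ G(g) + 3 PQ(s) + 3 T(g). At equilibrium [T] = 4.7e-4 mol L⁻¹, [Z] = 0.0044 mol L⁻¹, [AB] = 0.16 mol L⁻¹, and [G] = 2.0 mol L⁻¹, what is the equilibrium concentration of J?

(PQ is a pure solid — omitted from Keq.)
At equilibrium, Keq = [G]·[T]³ / ([Z]·[AB]³·[J]²) = 9.6e-4.
(2.0)·(4.7e-4)³ / ((0.0044)·(0.16)³·([J])²) = 9.6e-4
[J]² = 0.0120 ⇒ [J] = 0.11 mol L⁻¹

[J] = 0.11 mol L⁻¹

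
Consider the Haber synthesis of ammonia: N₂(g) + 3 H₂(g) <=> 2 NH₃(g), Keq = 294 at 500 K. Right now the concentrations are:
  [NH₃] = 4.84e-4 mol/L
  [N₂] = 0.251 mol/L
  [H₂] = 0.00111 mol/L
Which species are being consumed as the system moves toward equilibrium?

Q = [NH₃]² / ([N₂]·[H₂]³) = (4.84e-4)² / ((0.251)·(0.00111)³) = 682
Q = 682 > Keq = 294: net reverse reaction.

NH₃ (products)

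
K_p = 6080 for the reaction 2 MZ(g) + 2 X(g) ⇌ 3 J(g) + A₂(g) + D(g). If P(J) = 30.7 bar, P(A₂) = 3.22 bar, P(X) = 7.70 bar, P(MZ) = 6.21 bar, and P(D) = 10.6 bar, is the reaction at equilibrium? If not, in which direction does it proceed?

Q_p = P(J)³·P(A₂)·P(D) / (P(MZ)²·P(X)²) = (30.7)³·(3.22)·(10.6) / ((6.21)²·(7.70)²) = 432
Q_p = 432 < K_p = 6080, so the forward reaction proceeds.

in the forward direction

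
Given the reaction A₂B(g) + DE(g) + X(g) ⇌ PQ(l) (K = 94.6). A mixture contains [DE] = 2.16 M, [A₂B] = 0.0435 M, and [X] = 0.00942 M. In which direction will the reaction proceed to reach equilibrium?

(PQ is a pure liquid — omitted from Q.)
Q = 1 / ([A₂B]·[DE]·[X]) = 1 / ((0.0435)·(2.16)·(0.00942)) = 1130
Q = 1130 > K = 94.6, so the reverse reaction proceeds.

toward reactants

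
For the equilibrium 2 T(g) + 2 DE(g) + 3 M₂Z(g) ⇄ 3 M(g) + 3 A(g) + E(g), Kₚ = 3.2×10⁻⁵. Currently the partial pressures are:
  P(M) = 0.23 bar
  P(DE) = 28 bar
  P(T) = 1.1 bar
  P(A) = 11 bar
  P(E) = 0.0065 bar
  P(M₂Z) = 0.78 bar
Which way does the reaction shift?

Qₚ = P(M)³·P(A)³·P(E) / (P(T)²·P(DE)²·P(M₂Z)³) = (0.23)³·(11)³·(0.0065) / ((1.1)²·(28)²·(0.78)³) = 2.3×10⁻⁴
Qₚ = 2.3×10⁻⁴ > Kₚ = 3.2×10⁻⁵, so the reverse reaction proceeds.

to the left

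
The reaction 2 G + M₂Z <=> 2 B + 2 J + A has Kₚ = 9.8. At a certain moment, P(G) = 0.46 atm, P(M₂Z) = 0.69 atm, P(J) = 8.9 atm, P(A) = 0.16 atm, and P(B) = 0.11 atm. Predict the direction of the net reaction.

in the forward direction

Qₚ = P(B)²·P(J)²·P(A) / (P(G)²·P(M₂Z)) = (0.11)²·(8.9)²·(0.16) / ((0.46)²·(0.69)) = 1.1
Qₚ = 1.1 < Kₚ = 9.8, so the forward reaction proceeds.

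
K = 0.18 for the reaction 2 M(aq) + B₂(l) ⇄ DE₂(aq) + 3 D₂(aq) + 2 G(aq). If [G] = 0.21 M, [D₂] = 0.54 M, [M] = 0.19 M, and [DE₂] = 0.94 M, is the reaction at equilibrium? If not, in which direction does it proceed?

(B₂ is a pure liquid — omitted from Q.)
Q = [DE₂]·[D₂]³·[G]² / [M]² = (0.94)·(0.54)³·(0.21)² / (0.19)² = 0.18
Q = 0.18 = K, so the system is already at equilibrium.

neither direction; the system is at equilibrium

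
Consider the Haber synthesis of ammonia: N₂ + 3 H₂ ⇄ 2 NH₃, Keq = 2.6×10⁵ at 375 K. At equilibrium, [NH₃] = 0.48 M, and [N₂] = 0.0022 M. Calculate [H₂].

At equilibrium, Keq = [NH₃]² / ([N₂]·[H₂]³) = 2.6×10⁵.
(0.48)² / ((0.0022)·([H₂])³) = 2.6×10⁵
[H₂]³ = 4.03×10⁻⁴ ⇒ [H₂] = 0.074 M

[H₂] = 0.074 M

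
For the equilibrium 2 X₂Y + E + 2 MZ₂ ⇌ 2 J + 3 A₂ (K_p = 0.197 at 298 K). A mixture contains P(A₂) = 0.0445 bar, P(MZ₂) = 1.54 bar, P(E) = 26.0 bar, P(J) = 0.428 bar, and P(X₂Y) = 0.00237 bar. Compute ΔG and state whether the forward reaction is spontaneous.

ΔG = -3.57 kJ/mol; the forward reaction is spontaneous

Q_p = P(J)²·P(A₂)³ / (P(X₂Y)²·P(E)·P(MZ₂)²) = (0.428)²·(0.0445)³ / ((0.00237)²·(26.0)·(1.54)²) = 0.0466
ΔG = RT ln(Q_p/K_p) = (8.314 J mol⁻¹ K⁻¹)(298 K) × ln(0.0466/0.197)
   = (2.478 kJ/mol)(-1.442) = -3.57 kJ/mol
ΔG < 0, so the forward reaction is spontaneous (proceeds forward).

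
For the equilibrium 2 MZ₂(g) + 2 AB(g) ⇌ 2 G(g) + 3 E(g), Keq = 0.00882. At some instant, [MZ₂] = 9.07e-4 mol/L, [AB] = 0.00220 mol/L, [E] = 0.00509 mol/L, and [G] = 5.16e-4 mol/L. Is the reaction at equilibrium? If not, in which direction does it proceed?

Q = [G]²·[E]³ / ([MZ₂]²·[AB]²) = (5.16e-4)²·(0.00509)³ / ((9.07e-4)²·(0.00220)²) = 0.00882
Q = 0.00882 = Keq, so the system is already at equilibrium.

no net change (already at equilibrium)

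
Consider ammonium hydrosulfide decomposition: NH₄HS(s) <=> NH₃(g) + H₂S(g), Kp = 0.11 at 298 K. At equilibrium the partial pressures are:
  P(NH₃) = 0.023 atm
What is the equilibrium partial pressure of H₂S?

(NH₄HS is a pure solid — omitted from Kp.)
At equilibrium, Kp = P(NH₃)·P(H₂S) = 0.11.
(0.023)·(P(H₂S)) = 0.11
P(H₂S) = 4.78 = 4.8 atm

P(H₂S) = 4.8 atm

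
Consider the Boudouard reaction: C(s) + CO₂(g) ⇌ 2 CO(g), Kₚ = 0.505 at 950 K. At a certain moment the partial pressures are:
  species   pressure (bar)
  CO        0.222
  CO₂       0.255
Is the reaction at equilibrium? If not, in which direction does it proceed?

in the forward direction

(C is a pure solid — omitted from Qₚ.)
Qₚ = P(CO)² / P(CO₂) = (0.222)² / (0.255) = 0.193
Qₚ = 0.193 < Kₚ = 0.505, so the forward reaction proceeds.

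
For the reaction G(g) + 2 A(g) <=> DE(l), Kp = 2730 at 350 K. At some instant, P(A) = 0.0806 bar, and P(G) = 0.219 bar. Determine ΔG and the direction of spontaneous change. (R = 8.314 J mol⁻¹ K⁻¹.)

ΔG = -3.95 kJ/mol; the forward reaction is spontaneous

(DE is a pure liquid — omitted from Qp.)
Qp = 1 / (P(G)·P(A)²) = 1 / ((0.219)·(0.0806)²) = 703
ΔG = RT ln(Qp/Kp) = (8.314 J mol⁻¹ K⁻¹)(350 K) × ln(703/2730)
   = (2.910 kJ/mol)(-1.357) = -3.95 kJ/mol
ΔG < 0, so the forward reaction is spontaneous (proceeds forward).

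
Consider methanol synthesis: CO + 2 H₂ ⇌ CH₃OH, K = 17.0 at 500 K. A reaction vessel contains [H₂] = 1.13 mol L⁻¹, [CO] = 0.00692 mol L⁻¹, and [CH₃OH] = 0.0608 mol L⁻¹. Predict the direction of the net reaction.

forward (toward products)

Q = [CH₃OH] / ([CO]·[H₂]²) = (0.0608) / ((0.00692)·(1.13)²) = 6.88
Q = 6.88 < K = 17.0, so the forward reaction proceeds.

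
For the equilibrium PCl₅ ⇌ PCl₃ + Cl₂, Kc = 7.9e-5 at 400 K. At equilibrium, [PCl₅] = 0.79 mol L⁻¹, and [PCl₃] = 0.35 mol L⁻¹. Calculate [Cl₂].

[Cl₂] = 1.8e-4 mol L⁻¹

At equilibrium, Kc = [PCl₃]·[Cl₂] / [PCl₅] = 7.9e-5.
(0.35)·([Cl₂]) / (0.79) = 7.9e-5
[Cl₂] = 1.78e-4 = 1.8e-4 mol L⁻¹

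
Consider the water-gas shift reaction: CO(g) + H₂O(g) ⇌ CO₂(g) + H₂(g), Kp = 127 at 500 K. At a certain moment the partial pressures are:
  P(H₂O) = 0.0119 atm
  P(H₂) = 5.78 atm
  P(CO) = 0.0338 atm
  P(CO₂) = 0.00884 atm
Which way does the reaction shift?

Qp = P(CO₂)·P(H₂) / (P(CO)·P(H₂O)) = (0.00884)·(5.78) / ((0.0338)·(0.0119)) = 127
Qp = 127 = Kp, so the system is already at equilibrium.

no net change (already at equilibrium)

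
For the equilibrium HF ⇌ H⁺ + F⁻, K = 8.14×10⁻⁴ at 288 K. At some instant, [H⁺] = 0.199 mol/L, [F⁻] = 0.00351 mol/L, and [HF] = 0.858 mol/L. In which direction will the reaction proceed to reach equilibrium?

Q = [H⁺]·[F⁻] / [HF] = (0.199)·(0.00351) / (0.858) = 8.14×10⁻⁴
Q = 8.14×10⁻⁴ = K, so the system is already at equilibrium.

no net change (already at equilibrium)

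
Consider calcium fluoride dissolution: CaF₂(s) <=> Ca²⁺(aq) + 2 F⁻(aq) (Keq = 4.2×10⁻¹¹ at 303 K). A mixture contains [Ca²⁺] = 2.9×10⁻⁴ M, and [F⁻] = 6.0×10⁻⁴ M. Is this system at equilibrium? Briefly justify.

(CaF₂ is a pure solid — omitted from Q.)
Q = [Ca²⁺]·[F⁻]² = (2.9×10⁻⁴)·(6.0×10⁻⁴)² = 1.0×10⁻¹⁰
Q = 1.0×10⁻¹⁰ > Keq = 4.2×10⁻¹¹: net reverse reaction.

no; Q > K, reaction proceeds in reverse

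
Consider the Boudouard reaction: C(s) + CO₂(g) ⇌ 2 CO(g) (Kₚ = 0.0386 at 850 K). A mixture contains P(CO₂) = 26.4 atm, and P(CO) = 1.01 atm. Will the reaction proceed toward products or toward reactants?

(C is a pure solid — omitted from Qₚ.)
Qₚ = P(CO)² / P(CO₂) = (1.01)² / (26.4) = 0.0386
Qₚ = 0.0386 = Kₚ, so the system is already at equilibrium.

neither direction; the system is at equilibrium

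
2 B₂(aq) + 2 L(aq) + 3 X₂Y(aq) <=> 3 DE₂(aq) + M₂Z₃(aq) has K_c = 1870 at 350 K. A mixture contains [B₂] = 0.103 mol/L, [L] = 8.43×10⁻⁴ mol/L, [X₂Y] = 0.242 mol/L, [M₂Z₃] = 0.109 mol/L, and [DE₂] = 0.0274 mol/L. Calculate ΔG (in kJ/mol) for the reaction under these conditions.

Q_c = [DE₂]³·[M₂Z₃] / ([B₂]²·[L]²·[X₂Y]³) = (0.0274)³·(0.109) / ((0.103)²·(8.43×10⁻⁴)²·(0.242)³) = 21000
ΔG = RT ln(Q_c/K_c) = (8.314 J mol⁻¹ K⁻¹)(350 K) × ln(21000/1870)
   = (2.910 kJ/mol)(2.419) = 7.04 kJ/mol
ΔG > 0, so the forward reaction is non-spontaneous (proceeds in reverse).

ΔG = 7.04 kJ/mol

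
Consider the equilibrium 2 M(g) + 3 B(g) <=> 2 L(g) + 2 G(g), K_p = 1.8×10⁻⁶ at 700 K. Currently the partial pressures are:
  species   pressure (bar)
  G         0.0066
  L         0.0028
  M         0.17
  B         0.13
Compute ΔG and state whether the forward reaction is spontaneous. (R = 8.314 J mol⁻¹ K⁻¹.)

ΔG = 6.37 kJ/mol; the forward reaction is non-spontaneous

Q_p = P(L)²·P(G)² / (P(M)²·P(B)³) = (0.0028)²·(0.0066)² / ((0.17)²·(0.13)³) = 5.38×10⁻⁶
ΔG = RT ln(Q_p/K_p) = (8.314 J mol⁻¹ K⁻¹)(700 K) × ln(5.38×10⁻⁶/1.8×10⁻⁶)
   = (5.820 kJ/mol)(1.095) = 6.37 kJ/mol
ΔG > 0, so the forward reaction is non-spontaneous (proceeds in reverse).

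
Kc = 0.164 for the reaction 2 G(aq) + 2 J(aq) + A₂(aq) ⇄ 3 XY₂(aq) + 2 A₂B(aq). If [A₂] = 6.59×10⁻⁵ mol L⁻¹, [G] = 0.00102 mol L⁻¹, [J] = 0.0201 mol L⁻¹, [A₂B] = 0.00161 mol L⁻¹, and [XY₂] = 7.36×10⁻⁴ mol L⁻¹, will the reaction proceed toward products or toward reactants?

Qc = [XY₂]³·[A₂B]² / ([G]²·[J]²·[A₂]) = (7.36×10⁻⁴)³·(0.00161)² / ((0.00102)²·(0.0201)²·(6.59×10⁻⁵)) = 0.0373
Qc = 0.0373 < Kc = 0.164, so the forward reaction proceeds.

toward products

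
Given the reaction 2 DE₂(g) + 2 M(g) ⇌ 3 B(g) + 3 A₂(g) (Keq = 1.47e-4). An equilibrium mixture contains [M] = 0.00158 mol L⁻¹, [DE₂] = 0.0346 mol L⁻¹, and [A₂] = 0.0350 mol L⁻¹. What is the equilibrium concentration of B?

[B] = 0.00217 mol L⁻¹

At equilibrium, Keq = [B]³·[A₂]³ / ([DE₂]²·[M]²) = 1.47e-4.
([B])³·(0.0350)³ / ((0.0346)²·(0.00158)²) = 1.47e-4
[B]³ = 1.02e-8 ⇒ [B] = 0.00217 mol L⁻¹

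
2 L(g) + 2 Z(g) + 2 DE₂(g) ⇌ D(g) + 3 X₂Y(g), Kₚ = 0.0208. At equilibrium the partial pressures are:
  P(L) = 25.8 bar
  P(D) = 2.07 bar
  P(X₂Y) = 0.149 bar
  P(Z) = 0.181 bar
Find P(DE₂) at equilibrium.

At equilibrium, Kₚ = P(D)·P(X₂Y)³ / (P(L)²·P(Z)²·P(DE₂)²) = 0.0208.
(2.07)·(0.149)³ / ((25.8)²·(0.181)²·(P(DE₂))²) = 0.0208
P(DE₂)² = 0.0151 ⇒ P(DE₂) = 0.123 bar

P(DE₂) = 0.123 bar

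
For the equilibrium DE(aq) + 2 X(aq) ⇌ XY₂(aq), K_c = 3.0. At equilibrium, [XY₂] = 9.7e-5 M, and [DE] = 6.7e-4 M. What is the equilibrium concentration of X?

At equilibrium, K_c = [XY₂] / ([DE]·[X]²) = 3.0.
(9.7e-5) / ((6.7e-4)·([X])²) = 3.0
[X]² = 0.0483 ⇒ [X] = 0.22 M

[X] = 0.22 M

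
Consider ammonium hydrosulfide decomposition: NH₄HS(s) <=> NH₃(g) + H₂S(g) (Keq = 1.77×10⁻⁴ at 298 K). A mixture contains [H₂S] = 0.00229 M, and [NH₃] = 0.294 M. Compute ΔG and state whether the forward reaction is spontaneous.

ΔG = 3.31 kJ/mol; the forward reaction is non-spontaneous

(NH₄HS is a pure solid — omitted from Q.)
Q = [NH₃]·[H₂S] = (0.294)·(0.00229) = 6.73×10⁻⁴
ΔG = RT ln(Q/Keq) = (8.314 J mol⁻¹ K⁻¹)(298 K) × ln(6.73×10⁻⁴/1.77×10⁻⁴)
   = (2.478 kJ/mol)(1.336) = 3.31 kJ/mol
ΔG > 0, so the forward reaction is non-spontaneous (proceeds in reverse).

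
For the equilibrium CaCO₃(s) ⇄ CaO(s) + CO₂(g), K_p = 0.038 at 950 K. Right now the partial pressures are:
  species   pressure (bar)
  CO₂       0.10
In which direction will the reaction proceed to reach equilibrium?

(CaCO₃, CaO are pure solids — omitted from Q_p.)
Q_p = P(CO₂) = 0.10
Q_p = 0.10 > K_p = 0.038, so the reverse reaction proceeds.

reverse (toward reactants)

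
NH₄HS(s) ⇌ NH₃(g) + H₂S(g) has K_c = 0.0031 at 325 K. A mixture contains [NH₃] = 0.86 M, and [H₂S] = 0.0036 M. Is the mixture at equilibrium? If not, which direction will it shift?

yes, at equilibrium

(NH₄HS is a pure solid — omitted from Q_c.)
Q_c = [NH₃]·[H₂S] = (0.86)·(0.0036) = 0.0031
Q_c = 0.0031 = K_c; the system is at equilibrium.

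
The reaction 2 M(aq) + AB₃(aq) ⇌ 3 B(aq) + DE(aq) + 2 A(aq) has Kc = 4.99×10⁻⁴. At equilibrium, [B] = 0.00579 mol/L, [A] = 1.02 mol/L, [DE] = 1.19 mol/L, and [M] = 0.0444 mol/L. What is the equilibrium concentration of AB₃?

At equilibrium, Kc = [B]³·[DE]·[A]² / ([M]²·[AB₃]) = 4.99×10⁻⁴.
(0.00579)³·(1.19)·(1.02)² / ((0.0444)²·([AB₃])) = 4.99×10⁻⁴
[AB₃] = 0.244 mol/L

[AB₃] = 0.244 mol/L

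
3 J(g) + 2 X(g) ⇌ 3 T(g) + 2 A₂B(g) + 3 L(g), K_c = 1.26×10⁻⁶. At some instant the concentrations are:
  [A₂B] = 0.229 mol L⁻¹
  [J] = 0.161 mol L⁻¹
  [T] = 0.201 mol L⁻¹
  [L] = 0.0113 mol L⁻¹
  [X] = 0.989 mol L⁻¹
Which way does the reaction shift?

in the forward direction

Q_c = [T]³·[A₂B]²·[L]³ / ([J]³·[X]²) = (0.201)³·(0.229)²·(0.0113)³ / ((0.161)³·(0.989)²) = 1.51×10⁻⁷
Q_c = 1.51×10⁻⁷ < K_c = 1.26×10⁻⁶, so the forward reaction proceeds.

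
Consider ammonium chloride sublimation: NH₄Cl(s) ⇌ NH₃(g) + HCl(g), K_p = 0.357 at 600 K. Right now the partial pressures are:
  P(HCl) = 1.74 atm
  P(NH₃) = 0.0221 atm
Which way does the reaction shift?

forward (toward products)

(NH₄Cl is a pure solid — omitted from Q_p.)
Q_p = P(NH₃)·P(HCl) = (0.0221)·(1.74) = 0.0385
Q_p = 0.0385 < K_p = 0.357, so the forward reaction proceeds.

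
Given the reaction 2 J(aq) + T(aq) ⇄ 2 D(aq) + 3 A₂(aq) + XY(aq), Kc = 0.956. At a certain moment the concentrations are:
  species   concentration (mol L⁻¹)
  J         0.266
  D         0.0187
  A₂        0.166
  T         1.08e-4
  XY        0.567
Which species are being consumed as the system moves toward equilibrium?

J, T (reactants)

Qc = [D]²·[A₂]³·[XY] / ([J]²·[T]) = (0.0187)²·(0.166)³·(0.567) / ((0.266)²·(1.08e-4)) = 0.119
Qc = 0.119 < Kc = 0.956: net forward reaction.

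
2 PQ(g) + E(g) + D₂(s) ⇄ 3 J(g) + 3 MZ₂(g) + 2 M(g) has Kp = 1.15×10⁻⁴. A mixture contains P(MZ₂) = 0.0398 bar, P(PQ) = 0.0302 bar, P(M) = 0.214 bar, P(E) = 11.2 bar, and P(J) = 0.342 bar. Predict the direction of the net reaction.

(D₂ is a pure solid — omitted from Qp.)
Qp = P(J)³·P(MZ₂)³·P(M)² / (P(PQ)²·P(E)) = (0.342)³·(0.0398)³·(0.214)² / ((0.0302)²·(11.2)) = 1.13×10⁻⁵
Qp = 1.13×10⁻⁵ < Kp = 1.15×10⁻⁴, so the forward reaction proceeds.

forward (toward products)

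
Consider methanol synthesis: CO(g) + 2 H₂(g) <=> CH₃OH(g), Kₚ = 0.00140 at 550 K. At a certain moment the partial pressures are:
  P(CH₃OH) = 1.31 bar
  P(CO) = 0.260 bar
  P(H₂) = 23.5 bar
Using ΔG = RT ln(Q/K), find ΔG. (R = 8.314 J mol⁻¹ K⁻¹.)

Qₚ = P(CH₃OH) / (P(CO)·P(H₂)²) = (1.31) / ((0.260)·(23.5)²) = 0.00912
ΔG = RT ln(Qₚ/Kₚ) = (8.314 J mol⁻¹ K⁻¹)(550 K) × ln(0.00912/0.00140)
   = (4.573 kJ/mol)(1.874) = 8.57 kJ/mol
ΔG > 0, so the forward reaction is non-spontaneous (proceeds in reverse).

ΔG = 8.57 kJ/mol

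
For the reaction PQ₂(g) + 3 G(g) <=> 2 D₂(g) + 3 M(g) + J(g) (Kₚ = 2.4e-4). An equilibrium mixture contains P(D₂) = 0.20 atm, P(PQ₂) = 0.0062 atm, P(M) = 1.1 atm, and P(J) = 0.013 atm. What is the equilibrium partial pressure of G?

P(G) = 7.7 atm

At equilibrium, Kₚ = P(D₂)²·P(M)³·P(J) / (P(PQ₂)·P(G)³) = 2.4e-4.
(0.20)²·(1.1)³·(0.013) / ((0.0062)·(P(G))³) = 2.4e-4
P(G)³ = 465 ⇒ P(G) = 7.7 atm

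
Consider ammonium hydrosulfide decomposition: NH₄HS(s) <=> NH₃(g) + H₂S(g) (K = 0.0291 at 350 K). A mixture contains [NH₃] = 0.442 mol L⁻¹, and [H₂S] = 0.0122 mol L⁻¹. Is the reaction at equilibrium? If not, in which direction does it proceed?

forward (toward products)

(NH₄HS is a pure solid — omitted from Q.)
Q = [NH₃]·[H₂S] = (0.442)·(0.0122) = 0.00539
Q = 0.00539 < K = 0.0291, so the forward reaction proceeds.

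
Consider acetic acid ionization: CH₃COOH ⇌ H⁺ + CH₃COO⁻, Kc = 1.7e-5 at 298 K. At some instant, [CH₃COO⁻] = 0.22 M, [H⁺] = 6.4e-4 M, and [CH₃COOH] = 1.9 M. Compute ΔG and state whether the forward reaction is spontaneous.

ΔG = 3.65 kJ/mol; the forward reaction is non-spontaneous

Qc = [H⁺]·[CH₃COO⁻] / [CH₃COOH] = (6.4e-4)·(0.22) / (1.9) = 7.41e-5
ΔG = RT ln(Qc/Kc) = (8.314 J mol⁻¹ K⁻¹)(298 K) × ln(7.41e-5/1.7e-5)
   = (2.478 kJ/mol)(1.472) = 3.65 kJ/mol
ΔG > 0, so the forward reaction is non-spontaneous (proceeds in reverse).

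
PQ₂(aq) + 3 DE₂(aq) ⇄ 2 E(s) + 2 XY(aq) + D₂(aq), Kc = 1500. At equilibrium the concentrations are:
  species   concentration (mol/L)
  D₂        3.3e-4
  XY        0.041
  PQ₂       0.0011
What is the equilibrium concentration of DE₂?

(E is a pure solid — omitted from Kc.)
At equilibrium, Kc = [XY]²·[D₂] / ([PQ₂]·[DE₂]³) = 1500.
(0.041)²·(3.3e-4) / ((0.0011)·([DE₂])³) = 1500
[DE₂]³ = 3.36e-7 ⇒ [DE₂] = 0.0070 mol/L

[DE₂] = 0.0070 mol/L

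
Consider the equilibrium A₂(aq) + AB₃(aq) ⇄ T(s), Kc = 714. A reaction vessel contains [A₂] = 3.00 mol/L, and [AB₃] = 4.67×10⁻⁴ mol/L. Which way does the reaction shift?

no net change (already at equilibrium)

(T is a pure solid — omitted from Qc.)
Qc = 1 / ([A₂]·[AB₃]) = 1 / ((3.00)·(4.67×10⁻⁴)) = 714
Qc = 714 = Kc, so the system is already at equilibrium.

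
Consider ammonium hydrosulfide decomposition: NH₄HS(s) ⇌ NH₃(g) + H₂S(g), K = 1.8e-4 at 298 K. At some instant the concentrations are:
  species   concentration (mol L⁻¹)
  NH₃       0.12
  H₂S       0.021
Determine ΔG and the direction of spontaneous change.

(NH₄HS is a pure solid — omitted from Q.)
Q = [NH₃]·[H₂S] = (0.12)·(0.021) = 0.00252
ΔG = RT ln(Q/K) = (8.314 J mol⁻¹ K⁻¹)(298 K) × ln(0.00252/1.8e-4)
   = (2.478 kJ/mol)(2.639) = 6.54 kJ/mol
ΔG > 0, so the forward reaction is non-spontaneous (proceeds in reverse).

ΔG = 6.54 kJ/mol; the forward reaction is non-spontaneous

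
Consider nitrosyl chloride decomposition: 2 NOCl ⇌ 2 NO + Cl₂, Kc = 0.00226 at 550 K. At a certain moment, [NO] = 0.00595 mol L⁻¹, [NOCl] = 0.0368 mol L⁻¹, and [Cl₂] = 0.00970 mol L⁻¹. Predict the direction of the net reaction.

in the forward direction

Qc = [NO]²·[Cl₂] / [NOCl]² = (0.00595)²·(0.00970) / (0.0368)² = 2.54e-4
Qc = 2.54e-4 < Kc = 0.00226, so the forward reaction proceeds.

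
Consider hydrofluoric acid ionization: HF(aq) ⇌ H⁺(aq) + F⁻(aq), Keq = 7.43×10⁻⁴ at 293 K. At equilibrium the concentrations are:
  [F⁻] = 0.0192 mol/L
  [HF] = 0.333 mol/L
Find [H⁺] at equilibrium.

[H⁺] = 0.0129 mol/L

At equilibrium, Keq = [H⁺]·[F⁻] / [HF] = 7.43×10⁻⁴.
([H⁺])·(0.0192) / (0.333) = 7.43×10⁻⁴
[H⁺] = 0.0129 mol/L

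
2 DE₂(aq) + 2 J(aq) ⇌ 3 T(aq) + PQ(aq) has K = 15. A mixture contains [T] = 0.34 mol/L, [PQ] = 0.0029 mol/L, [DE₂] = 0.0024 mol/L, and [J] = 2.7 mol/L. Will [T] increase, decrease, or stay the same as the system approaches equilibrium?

Q = [T]³·[PQ] / ([DE₂]²·[J]²) = (0.34)³·(0.0029) / ((0.0024)²·(2.7)²) = 2.7
Q = 2.7 < K = 15: net forward reaction.
T is a product, so it increases.

increase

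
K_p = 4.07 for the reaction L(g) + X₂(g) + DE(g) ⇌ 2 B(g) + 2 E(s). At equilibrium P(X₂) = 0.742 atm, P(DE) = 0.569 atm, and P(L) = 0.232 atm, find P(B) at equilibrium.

(E is a pure solid — omitted from K_p.)
At equilibrium, K_p = P(B)² / (P(L)·P(X₂)·P(DE)) = 4.07.
(P(B))² / ((0.232)·(0.742)·(0.569)) = 4.07
P(B)² = 0.399 ⇒ P(B) = 0.631 atm

P(B) = 0.631 atm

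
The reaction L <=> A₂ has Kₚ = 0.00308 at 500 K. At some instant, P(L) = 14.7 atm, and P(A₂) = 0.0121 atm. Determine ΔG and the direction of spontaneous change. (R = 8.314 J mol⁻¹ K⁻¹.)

Qₚ = P(A₂) / P(L) = (0.0121) / (14.7) = 8.23×10⁻⁴
ΔG = RT ln(Qₚ/Kₚ) = (8.314 J mol⁻¹ K⁻¹)(500 K) × ln(8.23×10⁻⁴/0.00308)
   = (4.157 kJ/mol)(-1.320) = -5.49 kJ/mol
ΔG < 0, so the forward reaction is spontaneous (proceeds forward).

ΔG = -5.49 kJ/mol; the forward reaction is spontaneous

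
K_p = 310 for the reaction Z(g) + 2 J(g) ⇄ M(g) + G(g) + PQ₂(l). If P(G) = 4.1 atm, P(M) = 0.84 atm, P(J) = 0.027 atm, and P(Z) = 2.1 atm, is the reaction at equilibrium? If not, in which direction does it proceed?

in the reverse direction

(PQ₂ is a pure liquid — omitted from Q_p.)
Q_p = P(M)·P(G) / (P(Z)·P(J)²) = (0.84)·(4.1) / ((2.1)·(0.027)²) = 2200
Q_p = 2200 > K_p = 310, so the reverse reaction proceeds.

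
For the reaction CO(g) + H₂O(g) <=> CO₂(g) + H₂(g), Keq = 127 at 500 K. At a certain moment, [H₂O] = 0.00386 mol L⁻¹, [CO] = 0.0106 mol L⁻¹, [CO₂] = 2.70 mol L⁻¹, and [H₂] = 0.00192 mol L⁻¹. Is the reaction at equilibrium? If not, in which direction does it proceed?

Q = [CO₂]·[H₂] / ([CO]·[H₂O]) = (2.70)·(0.00192) / ((0.0106)·(0.00386)) = 127
Q = 127 = Keq, so the system is already at equilibrium.

neither direction; the system is at equilibrium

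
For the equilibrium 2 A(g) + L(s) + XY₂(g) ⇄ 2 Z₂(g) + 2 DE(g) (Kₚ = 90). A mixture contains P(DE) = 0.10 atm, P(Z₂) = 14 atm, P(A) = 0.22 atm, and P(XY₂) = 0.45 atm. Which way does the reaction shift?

(L is a pure solid — omitted from Qₚ.)
Qₚ = P(Z₂)²·P(DE)² / (P(A)²·P(XY₂)) = (14)²·(0.10)² / ((0.22)²·(0.45)) = 90
Qₚ = 90 = Kₚ, so the system is already at equilibrium.

neither direction; the system is at equilibrium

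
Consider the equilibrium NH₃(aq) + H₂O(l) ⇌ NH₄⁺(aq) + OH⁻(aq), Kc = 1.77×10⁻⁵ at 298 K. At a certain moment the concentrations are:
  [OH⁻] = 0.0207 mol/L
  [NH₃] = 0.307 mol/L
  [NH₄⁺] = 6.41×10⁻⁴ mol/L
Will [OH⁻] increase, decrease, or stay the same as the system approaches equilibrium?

decrease

(H₂O is a pure liquid — omitted from Qc.)
Qc = [NH₄⁺]·[OH⁻] / [NH₃] = (6.41×10⁻⁴)·(0.0207) / (0.307) = 4.32×10⁻⁵
Qc = 4.32×10⁻⁵ > Kc = 1.77×10⁻⁵: net reverse reaction.
OH⁻ is a product, so it decreases.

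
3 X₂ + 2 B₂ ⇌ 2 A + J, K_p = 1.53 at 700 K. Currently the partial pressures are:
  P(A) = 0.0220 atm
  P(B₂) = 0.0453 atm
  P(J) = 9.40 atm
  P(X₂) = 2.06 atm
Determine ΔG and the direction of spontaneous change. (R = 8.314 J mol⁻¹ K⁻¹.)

ΔG = -10.5 kJ/mol; the forward reaction is spontaneous

Q_p = P(A)²·P(J) / (P(X₂)³·P(B₂)²) = (0.0220)²·(9.40) / ((2.06)³·(0.0453)²) = 0.254
ΔG = RT ln(Q_p/K_p) = (8.314 J mol⁻¹ K⁻¹)(700 K) × ln(0.254/1.53)
   = (5.820 kJ/mol)(-1.796) = -10.5 kJ/mol
ΔG < 0, so the forward reaction is spontaneous (proceeds forward).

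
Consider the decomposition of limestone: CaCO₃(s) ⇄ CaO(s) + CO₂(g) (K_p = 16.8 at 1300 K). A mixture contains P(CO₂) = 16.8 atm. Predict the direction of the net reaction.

(CaCO₃, CaO are pure solids — omitted from Q_p.)
Q_p = P(CO₂) = 16.8
Q_p = 16.8 = K_p, so the system is already at equilibrium.

no net change (already at equilibrium)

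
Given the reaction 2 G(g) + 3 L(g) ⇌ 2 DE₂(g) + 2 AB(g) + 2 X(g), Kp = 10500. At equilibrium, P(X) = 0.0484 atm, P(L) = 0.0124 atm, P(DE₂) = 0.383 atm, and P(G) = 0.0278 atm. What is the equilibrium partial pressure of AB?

At equilibrium, Kp = P(DE₂)²·P(AB)²·P(X)² / (P(G)²·P(L)³) = 10500.
(0.383)²·(P(AB))²·(0.0484)² / ((0.0278)²·(0.0124)³) = 10500
P(AB)² = 0.0450 ⇒ P(AB) = 0.212 atm

P(AB) = 0.212 atm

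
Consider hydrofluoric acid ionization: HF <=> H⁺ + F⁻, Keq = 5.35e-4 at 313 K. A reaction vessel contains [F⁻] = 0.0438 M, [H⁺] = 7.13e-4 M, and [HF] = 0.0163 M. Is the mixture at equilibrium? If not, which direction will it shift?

no; Q > K, reaction proceeds in reverse

Q = [H⁺]·[F⁻] / [HF] = (7.13e-4)·(0.0438) / (0.0163) = 0.00192
Q = 0.00192 > Keq = 5.35e-4: net reverse reaction.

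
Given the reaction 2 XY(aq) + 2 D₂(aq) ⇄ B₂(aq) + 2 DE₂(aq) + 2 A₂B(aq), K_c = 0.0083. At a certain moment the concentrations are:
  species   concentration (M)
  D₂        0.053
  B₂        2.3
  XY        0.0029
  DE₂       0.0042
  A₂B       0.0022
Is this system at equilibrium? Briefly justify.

Q_c = [B₂]·[DE₂]²·[A₂B]² / ([XY]²·[D₂]²) = (2.3)·(0.0042)²·(0.0022)² / ((0.0029)²·(0.053)²) = 0.0083
Q_c = 0.0083 = K_c; the system is at equilibrium.

yes, at equilibrium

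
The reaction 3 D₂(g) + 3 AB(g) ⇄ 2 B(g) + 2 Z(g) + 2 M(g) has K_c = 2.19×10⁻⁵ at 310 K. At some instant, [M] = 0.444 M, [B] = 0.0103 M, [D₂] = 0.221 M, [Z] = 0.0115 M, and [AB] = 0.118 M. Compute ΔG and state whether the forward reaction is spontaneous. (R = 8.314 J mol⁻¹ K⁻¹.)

Q_c = [B]²·[Z]²·[M]² / ([D₂]³·[AB]³) = (0.0103)²·(0.0115)²·(0.444)² / ((0.221)³·(0.118)³) = 1.56×10⁻⁴
ΔG = RT ln(Q_c/K_c) = (8.314 J mol⁻¹ K⁻¹)(310 K) × ln(1.56×10⁻⁴/2.19×10⁻⁵)
   = (2.577 kJ/mol)(1.963) = 5.06 kJ/mol
ΔG > 0, so the forward reaction is non-spontaneous (proceeds in reverse).

ΔG = 5.06 kJ/mol; the forward reaction is non-spontaneous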